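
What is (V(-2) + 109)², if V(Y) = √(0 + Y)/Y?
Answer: (218 - I*√2)²/4 ≈ 11881.0 - 154.15*I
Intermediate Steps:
V(Y) = Y^(-½) (V(Y) = √Y/Y = Y^(-½))
(V(-2) + 109)² = ((-2)^(-½) + 109)² = (-I*√2/2 + 109)² = (109 - I*√2/2)²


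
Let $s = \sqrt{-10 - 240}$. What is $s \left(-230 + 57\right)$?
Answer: $- 865 i \sqrt{10} \approx - 2735.4 i$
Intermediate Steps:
$s = 5 i \sqrt{10}$ ($s = \sqrt{-250} = 5 i \sqrt{10} \approx 15.811 i$)
$s \left(-230 + 57\right) = 5 i \sqrt{10} \left(-230 + 57\right) = 5 i \sqrt{10} \left(-173\right) = - 865 i \sqrt{10}$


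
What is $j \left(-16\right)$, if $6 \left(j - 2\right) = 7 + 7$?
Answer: $- \frac{208}{3} \approx -69.333$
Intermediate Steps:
$j = \frac{13}{3}$ ($j = 2 + \frac{7 + 7}{6} = 2 + \frac{1}{6} \cdot 14 = 2 + \frac{7}{3} = \frac{13}{3} \approx 4.3333$)
$j \left(-16\right) = \frac{13}{3} \left(-16\right) = - \frac{208}{3}$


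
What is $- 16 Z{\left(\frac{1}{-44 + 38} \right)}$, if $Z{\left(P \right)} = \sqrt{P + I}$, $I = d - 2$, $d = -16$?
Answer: $- \frac{8 i \sqrt{654}}{3} \approx - 68.196 i$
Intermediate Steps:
$I = -18$ ($I = -16 - 2 = -18$)
$Z{\left(P \right)} = \sqrt{-18 + P}$ ($Z{\left(P \right)} = \sqrt{P - 18} = \sqrt{-18 + P}$)
$- 16 Z{\left(\frac{1}{-44 + 38} \right)} = - 16 \sqrt{-18 + \frac{1}{-44 + 38}} = - 16 \sqrt{-18 + \frac{1}{-6}} = - 16 \sqrt{-18 - \frac{1}{6}} = - 16 \sqrt{- \frac{109}{6}} = - 16 \frac{i \sqrt{654}}{6} = - \frac{8 i \sqrt{654}}{3}$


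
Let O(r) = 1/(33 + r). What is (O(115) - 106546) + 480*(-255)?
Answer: -33884007/148 ≈ -2.2895e+5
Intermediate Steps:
(O(115) - 106546) + 480*(-255) = (1/(33 + 115) - 106546) + 480*(-255) = (1/148 - 106546) - 122400 = -15768807/148 - 122400 = -33884007/148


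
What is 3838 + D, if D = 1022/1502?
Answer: 2882849/751 ≈ 3838.7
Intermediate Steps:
D = 511/751 (D = 1022*(1/1502) = 511/751 ≈ 0.68043)
3838 + D = 3838 + 511/751 = 2882849/751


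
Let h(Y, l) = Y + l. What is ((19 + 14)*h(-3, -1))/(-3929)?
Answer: 132/3929 ≈ 0.033596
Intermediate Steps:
((19 + 14)*h(-3, -1))/(-3929) = ((19 + 14)*(-3 - 1))/(-3929) = (33*(-4))*(-1/3929) = -132*(-1/3929) = 132/3929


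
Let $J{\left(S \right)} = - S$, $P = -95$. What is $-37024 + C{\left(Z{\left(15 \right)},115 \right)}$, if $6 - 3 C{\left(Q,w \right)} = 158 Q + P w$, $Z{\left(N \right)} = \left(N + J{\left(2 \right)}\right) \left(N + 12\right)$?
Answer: $- \frac{155599}{3} \approx -51866.0$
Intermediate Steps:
$Z{\left(N \right)} = \left(-2 + N\right) \left(12 + N\right)$ ($Z{\left(N \right)} = \left(N - 2\right) \left(N + 12\right) = \left(N - 2\right) \left(12 + N\right) = \left(-2 + N\right) \left(12 + N\right)$)
$C{\left(Q,w \right)} = 2 - \frac{158 Q}{3} + \frac{95 w}{3}$ ($C{\left(Q,w \right)} = 2 - \frac{158 Q - 95 w}{3} = 2 - \frac{- 95 w + 158 Q}{3} = 2 - \left(- \frac{95 w}{3} + \frac{158 Q}{3}\right) = 2 - \frac{158 Q}{3} + \frac{95 w}{3}$)
$-37024 + C{\left(Z{\left(15 \right)},115 \right)} = -37024 + \left(2 - \frac{158 \left(-24 + 15^{2} + 10 \cdot 15\right)}{3} + \frac{95}{3} \cdot 115\right) = -37024 + \left(2 - \frac{158 \left(-24 + 225 + 150\right)}{3} + \frac{10925}{3}\right) = -37024 + \left(2 - 18486 + \frac{10925}{3}\right) = -37024 - \frac{44527}{3} = - \frac{155599}{3}$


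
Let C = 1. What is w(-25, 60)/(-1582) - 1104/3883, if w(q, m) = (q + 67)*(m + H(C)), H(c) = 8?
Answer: -916884/438779 ≈ -2.0896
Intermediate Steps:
w(q, m) = (8 + m)*(67 + q) (w(q, m) = (q + 67)*(m + 8) = (67 + q)*(8 + m) = (8 + m)*(67 + q))
w(-25, 60)/(-1582) - 1104/3883 = (536 + 8*(-25) + 67*60 + 60*(-25))/(-1582) - 1104/3883 = (536 - 200 + 4020 - 1500)*(-1/1582) - 1104*1/3883 = 2856*(-1/1582) - 1104/3883 = -204/113 - 1104/3883 = -916884/438779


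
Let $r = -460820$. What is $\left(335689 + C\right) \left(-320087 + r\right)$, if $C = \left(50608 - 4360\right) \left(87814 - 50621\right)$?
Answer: $-1343501728200571$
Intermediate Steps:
$C = 1720101864$ ($C = 46248 \cdot 37193 = 1720101864$)
$\left(335689 + C\right) \left(-320087 + r\right) = \left(335689 + 1720101864\right) \left(-320087 - 460820\right) = 1720437553 \left(-780907\right) = -1343501728200571$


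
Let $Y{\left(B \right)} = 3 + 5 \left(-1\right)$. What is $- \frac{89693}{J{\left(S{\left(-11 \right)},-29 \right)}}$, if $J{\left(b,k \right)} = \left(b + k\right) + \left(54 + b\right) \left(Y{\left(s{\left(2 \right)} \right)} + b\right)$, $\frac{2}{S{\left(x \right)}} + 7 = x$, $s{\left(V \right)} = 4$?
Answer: $\frac{7265133}{11573} \approx 627.77$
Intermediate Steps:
$Y{\left(B \right)} = -2$ ($Y{\left(B \right)} = 3 - 5 = -2$)
$S{\left(x \right)} = \frac{2}{-7 + x}$
$J{\left(b,k \right)} = b + k + \left(-2 + b\right) \left(54 + b\right)$ ($J{\left(b,k \right)} = \left(b + k\right) + \left(54 + b\right) \left(-2 + b\right) = \left(b + k\right) + \left(-2 + b\right) \left(54 + b\right) = b + k + \left(-2 + b\right) \left(54 + b\right)$)
$- \frac{89693}{J{\left(S{\left(-11 \right)},-29 \right)}} = - \frac{89693}{-108 - 29 + \left(\frac{2}{-7 - 11}\right)^{2} + 53 \frac{2}{-7 - 11}} = - \frac{89693}{-108 - 29 + \left(\frac{2}{-18}\right)^{2} + 53 \frac{2}{-18}} = - \frac{89693}{-108 - 29 + \left(2 \left(- \frac{1}{18}\right)\right)^{2} + 53 \cdot 2 \left(- \frac{1}{18}\right)} = - \frac{89693}{-108 - 29 + \left(- \frac{1}{9}\right)^{2} + 53 \left(- \frac{1}{9}\right)} = - \frac{89693}{-108 - 29 + \frac{1}{81} - \frac{53}{9}} = - \frac{89693}{- \frac{11573}{81}} = \left(-89693\right) \left(- \frac{81}{11573}\right) = \frac{7265133}{11573}$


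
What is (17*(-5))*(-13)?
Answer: 1105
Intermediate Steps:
(17*(-5))*(-13) = -85*(-13) = 1105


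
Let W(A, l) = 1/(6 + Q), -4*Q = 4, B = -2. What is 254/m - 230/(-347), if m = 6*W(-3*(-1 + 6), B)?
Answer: 221035/1041 ≈ 212.33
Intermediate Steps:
Q = -1 (Q = -¼*4 = -1)
W(A, l) = ⅕ (W(A, l) = 1/(6 - 1) = 1/5 = ⅕)
m = 6/5 (m = 6*(⅕) = 6/5 ≈ 1.2000)
254/m - 230/(-347) = 254/(6/5) - 230/(-347) = 254*(⅚) - 230*(-1/347) = 635/3 + 230/347 = 221035/1041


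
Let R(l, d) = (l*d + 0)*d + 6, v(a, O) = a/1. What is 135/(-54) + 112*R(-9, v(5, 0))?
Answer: -49061/2 ≈ -24531.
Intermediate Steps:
v(a, O) = a (v(a, O) = a*1 = a)
R(l, d) = 6 + l*d² (R(l, d) = (d*l + 0)*d + 6 = (d*l)*d + 6 = l*d² + 6 = 6 + l*d²)
135/(-54) + 112*R(-9, v(5, 0)) = 135/(-54) + 112*(6 - 9*5²) = 135*(-1/54) + 112*(6 - 9*25) = -5/2 + 112*(6 - 225) = -5/2 + 112*(-219) = -5/2 - 24528 = -49061/2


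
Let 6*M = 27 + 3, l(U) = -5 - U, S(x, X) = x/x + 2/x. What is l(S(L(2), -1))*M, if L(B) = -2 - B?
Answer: -55/2 ≈ -27.500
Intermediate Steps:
S(x, X) = 1 + 2/x
M = 5 (M = (27 + 3)/6 = (⅙)*30 = 5)
l(S(L(2), -1))*M = (-5 - (2 + (-2 - 1*2))/(-2 - 1*2))*5 = (-5 - (2 + (-2 - 2))/(-2 - 2))*5 = (-5 - (2 - 4)/(-4))*5 = (-5 - (-1)*(-2)/4)*5 = (-5 - 1*½)*5 = (-5 - ½)*5 = -11/2*5 = -55/2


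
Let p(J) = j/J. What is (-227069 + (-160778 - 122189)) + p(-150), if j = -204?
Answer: -12750866/25 ≈ -5.1003e+5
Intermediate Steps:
p(J) = -204/J
(-227069 + (-160778 - 122189)) + p(-150) = (-227069 + (-160778 - 122189)) - 204/(-150) = (-227069 - 282967) - 204*(-1/150) = -510036 + 34/25 = -12750866/25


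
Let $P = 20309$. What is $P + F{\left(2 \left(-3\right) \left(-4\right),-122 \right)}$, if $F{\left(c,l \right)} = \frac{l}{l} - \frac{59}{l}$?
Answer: $\frac{2477879}{122} \approx 20310.0$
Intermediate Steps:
$F{\left(c,l \right)} = 1 - \frac{59}{l}$
$P + F{\left(2 \left(-3\right) \left(-4\right),-122 \right)} = 20309 + \frac{-59 - 122}{-122} = 20309 - - \frac{181}{122} = 20309 + \frac{181}{122} = \frac{2477879}{122}$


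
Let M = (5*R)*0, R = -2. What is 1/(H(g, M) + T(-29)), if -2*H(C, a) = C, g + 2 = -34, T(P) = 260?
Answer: 1/278 ≈ 0.0035971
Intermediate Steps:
M = 0 (M = (5*(-2))*0 = -10*0 = 0)
g = -36 (g = -2 - 34 = -36)
H(C, a) = -C/2
1/(H(g, M) + T(-29)) = 1/(-½*(-36) + 260) = 1/(18 + 260) = 1/278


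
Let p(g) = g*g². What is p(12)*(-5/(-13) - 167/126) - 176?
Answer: -163952/91 ≈ -1801.7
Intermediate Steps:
p(g) = g³
p(12)*(-5/(-13) - 167/126) - 176 = 12³*(-5/(-13) - 167/126) - 176 = 1728*(-5*(-1/13) - 167*1/126) - 176 = 1728*(5/13 - 167/126) - 176 = 1728*(-1541/1638) - 176 = -147936/91 - 176 = -163952/91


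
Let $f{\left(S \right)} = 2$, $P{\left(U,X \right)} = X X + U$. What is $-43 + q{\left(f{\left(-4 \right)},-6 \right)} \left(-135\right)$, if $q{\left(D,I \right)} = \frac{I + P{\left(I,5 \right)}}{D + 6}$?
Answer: $- \frac{2099}{8} \approx -262.38$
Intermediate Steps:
$P{\left(U,X \right)} = U + X^{2}$ ($P{\left(U,X \right)} = X^{2} + U = U + X^{2}$)
$q{\left(D,I \right)} = \frac{25 + 2 I}{6 + D}$ ($q{\left(D,I \right)} = \frac{I + \left(I + 5^{2}\right)}{D + 6} = \frac{I + \left(I + 25\right)}{6 + D} = \frac{I + \left(25 + I\right)}{6 + D} = \frac{25 + 2 I}{6 + D}$)
$-43 + q{\left(f{\left(-4 \right)},-6 \right)} \left(-135\right) = -43 + \frac{25 + 2 \left(-6\right)}{6 + 2} \left(-135\right) = -43 + \frac{25 - 12}{8} \left(-135\right) = -43 + \frac{1}{8} \cdot 13 \left(-135\right) = -43 + \frac{13}{8} \left(-135\right) = -43 - \frac{1755}{8} = - \frac{2099}{8}$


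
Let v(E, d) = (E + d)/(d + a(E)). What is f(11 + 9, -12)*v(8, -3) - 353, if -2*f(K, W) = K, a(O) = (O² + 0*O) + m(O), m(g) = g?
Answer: -24407/69 ≈ -353.72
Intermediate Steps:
a(O) = O + O² (a(O) = (O² + 0*O) + O = (O² + 0) + O = O² + O = O + O²)
f(K, W) = -K/2
v(E, d) = (E + d)/(d + E*(1 + E))
f(11 + 9, -12)*v(8, -3) - 353 = (-(11 + 9)/2)*((8 - 3)/(8 - 3 + 8²)) - 353 = (-½*20)*(5/(8 - 3 + 64)) - 353 = -10*5/69 - 353 = -50/69 - 353 = -24407/69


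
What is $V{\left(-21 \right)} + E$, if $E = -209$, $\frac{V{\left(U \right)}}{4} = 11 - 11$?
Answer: $-209$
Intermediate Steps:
$V{\left(U \right)} = 0$ ($V{\left(U \right)} = 4 \left(11 - 11\right) = 4 \cdot 0 = 0$)
$V{\left(-21 \right)} + E = 0 - 209 = -209$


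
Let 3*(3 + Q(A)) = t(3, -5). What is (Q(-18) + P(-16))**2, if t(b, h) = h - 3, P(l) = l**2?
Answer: 564001/9 ≈ 62667.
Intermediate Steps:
t(b, h) = -3 + h
Q(A) = -17/3 (Q(A) = -3 + (-3 - 5)/3 = -3 + (1/3)*(-8) = -3 - 8/3 = -17/3)
(Q(-18) + P(-16))**2 = (-17/3 + (-16)**2)**2 = (-17/3 + 256)**2 = (751/3)**2 = 564001/9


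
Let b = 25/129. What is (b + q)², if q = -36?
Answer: 21335161/16641 ≈ 1282.1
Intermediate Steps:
b = 25/129 (b = 25*(1/129) = 25/129 ≈ 0.19380)
(b + q)² = (25/129 - 36)² = (-4619/129)² = 21335161/16641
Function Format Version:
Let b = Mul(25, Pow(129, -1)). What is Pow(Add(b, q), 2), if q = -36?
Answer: Rational(21335161, 16641) ≈ 1282.1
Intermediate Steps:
b = Rational(25, 129) (b = Mul(25, Rational(1, 129)) = Rational(25, 129) ≈ 0.19380)
Pow(Add(b, q), 2) = Pow(Add(Rational(25, 129), -36), 2) = Pow(Rational(-4619, 129), 2) = Rational(21335161, 16641)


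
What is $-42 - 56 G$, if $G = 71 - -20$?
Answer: $-5138$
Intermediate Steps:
$G = 91$ ($G = 71 + 20 = 91$)
$-42 - 56 G = -42 - 5096 = -5138$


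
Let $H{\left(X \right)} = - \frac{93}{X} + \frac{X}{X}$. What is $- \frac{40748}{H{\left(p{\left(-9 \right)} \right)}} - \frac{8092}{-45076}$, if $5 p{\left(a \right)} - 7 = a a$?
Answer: $\frac{40409413327}{4248413} \approx 9511.7$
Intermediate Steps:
$p{\left(a \right)} = \frac{7}{5} + \frac{a^{2}}{5}$ ($p{\left(a \right)} = \frac{7}{5} + \frac{a a}{5} = \frac{7}{5} + \frac{a^{2}}{5}$)
$H{\left(X \right)} = 1 - \frac{93}{X}$ ($H{\left(X \right)} = - \frac{93}{X} + 1 = 1 - \frac{93}{X}$)
$- \frac{40748}{H{\left(p{\left(-9 \right)} \right)}} - \frac{8092}{-45076} = - \frac{40748}{\frac{1}{\frac{7}{5} + \frac{\left(-9\right)^{2}}{5}} \left(-93 + \left(\frac{7}{5} + \frac{\left(-9\right)^{2}}{5}\right)\right)} - \frac{8092}{-45076} = - \frac{40748}{\frac{1}{\frac{7}{5} + \frac{1}{5} \cdot 81} \left(-93 + \left(\frac{7}{5} + \frac{1}{5} \cdot 81\right)\right)} - - \frac{2023}{11269} = - \frac{40748}{\frac{1}{\frac{7}{5} + \frac{81}{5}} \left(-93 + \left(\frac{7}{5} + \frac{81}{5}\right)\right)} + \frac{2023}{11269} = - \frac{40748}{\frac{1}{\frac{88}{5}} \left(-93 + \frac{88}{5}\right)} + \frac{2023}{11269} = - \frac{40748}{\frac{5}{88} \left(- \frac{377}{5}\right)} + \frac{2023}{11269} = - \frac{40748}{- \frac{377}{88}} + \frac{2023}{11269} = \left(-40748\right) \left(- \frac{88}{377}\right) + \frac{2023}{11269} = \frac{3585824}{377} + \frac{2023}{11269} = \frac{40409413327}{4248413}$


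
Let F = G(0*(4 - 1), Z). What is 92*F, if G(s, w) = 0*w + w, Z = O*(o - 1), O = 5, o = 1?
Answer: 0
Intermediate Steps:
Z = 0 (Z = 5*(1 - 1) = 5*0 = 0)
G(s, w) = w (G(s, w) = 0 + w = w)
F = 0
92*F = 92*0 = 0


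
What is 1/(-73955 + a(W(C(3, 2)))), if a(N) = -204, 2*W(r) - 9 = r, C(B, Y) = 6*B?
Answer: -1/74159 ≈ -1.3485e-5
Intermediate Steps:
W(r) = 9/2 + r/2
1/(-73955 + a(W(C(3, 2)))) = 1/(-73955 - 204) = 1/(-74159) = -1/74159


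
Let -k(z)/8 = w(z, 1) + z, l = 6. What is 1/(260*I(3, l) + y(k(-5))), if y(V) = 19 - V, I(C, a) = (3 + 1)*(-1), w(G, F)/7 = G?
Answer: -1/1341 ≈ -0.00074571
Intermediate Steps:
w(G, F) = 7*G
k(z) = -64*z (k(z) = -8*(7*z + z) = -64*z)
I(C, a) = -4 (I(C, a) = 4*(-1) = -4)
1/(260*I(3, l) + y(k(-5))) = 1/(260*(-4) + (19 - (-64)*(-5))) = 1/(-1040 + (19 - 1*320)) = 1/(-1040 + (19 - 320)) = 1/(-1040 - 301) = 1/(-1341) = -1/1341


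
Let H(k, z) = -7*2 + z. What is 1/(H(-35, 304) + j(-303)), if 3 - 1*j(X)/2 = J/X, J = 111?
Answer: 101/29970 ≈ 0.0033700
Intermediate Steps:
H(k, z) = -14 + z
j(X) = 6 - 222/X
1/(H(-35, 304) + j(-303)) = 1/((-14 + 304) + (6 - 222/(-303))) = 1/(290 + (6 - 222*(-1/303))) = 1/(290 + (6 + 74/101)) = 1/(290 + 680/101) = 1/(29970/101) = 101/29970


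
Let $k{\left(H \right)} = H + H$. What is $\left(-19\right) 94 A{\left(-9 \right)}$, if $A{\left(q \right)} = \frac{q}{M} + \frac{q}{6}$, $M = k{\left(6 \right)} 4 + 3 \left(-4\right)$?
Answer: $\frac{6251}{2} \approx 3125.5$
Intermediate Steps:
$k{\left(H \right)} = 2 H$
$M = 36$ ($M = 2 \cdot 6 \cdot 4 + 3 \left(-4\right) = 12 \cdot 4 - 12 = 48 - 12 = 36$)
$A{\left(q \right)} = \frac{7 q}{36}$ ($A{\left(q \right)} = \frac{q}{36} + \frac{q}{6} = \frac{7 q}{36}$)
$\left(-19\right) 94 A{\left(-9 \right)} = \left(-19\right) 94 \cdot \frac{7}{36} \left(-9\right) = \left(-1786\right) \left(- \frac{7}{4}\right) = \frac{6251}{2}$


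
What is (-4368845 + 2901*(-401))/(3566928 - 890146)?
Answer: -2766073/1338391 ≈ -2.0667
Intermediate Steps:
(-4368845 + 2901*(-401))/(3566928 - 890146) = (-4368845 - 1163301)/2676782 = -5532146*1/2676782 = -2766073/1338391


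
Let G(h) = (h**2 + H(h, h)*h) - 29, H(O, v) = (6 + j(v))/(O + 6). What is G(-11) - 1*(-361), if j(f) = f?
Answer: 442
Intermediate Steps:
H(O, v) = (6 + v)/(6 + O) (H(O, v) = (6 + v)/(O + 6) = (6 + v)/(6 + O))
G(h) = -29 + h + h**2 (G(h) = (h**2 + ((6 + h)/(6 + h))*h) - 29 = (h**2 + 1*h) - 29 = (h**2 + h) - 29 = (h + h**2) - 29 = -29 + h + h**2)
G(-11) - 1*(-361) = (-29 - 11 + (-11)**2) - 1*(-361) = (-29 - 11 + 121) + 361 = 81 + 361 = 442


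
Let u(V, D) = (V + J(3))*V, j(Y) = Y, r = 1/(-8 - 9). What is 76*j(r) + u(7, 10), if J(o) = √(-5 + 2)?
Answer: 757/17 + 7*I*√3 ≈ 44.529 + 12.124*I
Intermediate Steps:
r = -1/17 (r = 1/(-17) = -1/17 ≈ -0.058824)
J(o) = I*√3 (J(o) = √(-3) = I*√3)
u(V, D) = V*(V + I*√3) (u(V, D) = (V + I*√3)*V = V*(V + I*√3))
76*j(r) + u(7, 10) = 76*(-1/17) + 7*(7 + I*√3) = -76/17 + (49 + 7*I*√3) = 757/17 + 7*I*√3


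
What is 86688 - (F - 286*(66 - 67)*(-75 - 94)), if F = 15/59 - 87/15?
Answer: 39833126/295 ≈ 1.3503e+5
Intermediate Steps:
F = -1636/295 (F = 15*(1/59) - 87*1/15 = 15/59 - 29/5 = -1636/295 ≈ -5.5458)
86688 - (F - 286*(66 - 67)*(-75 - 94)) = 86688 - (-1636/295 - 286*(66 - 67)*(-75 - 94)) = 86688 - (-1636/295 - (-286)*(-169)) = 86688 - (-1636/295 - 286*169) = 86688 - (-1636/295 - 48334) = 86688 - 1*(-14260166/295) = 86688 + 14260166/295 = 39833126/295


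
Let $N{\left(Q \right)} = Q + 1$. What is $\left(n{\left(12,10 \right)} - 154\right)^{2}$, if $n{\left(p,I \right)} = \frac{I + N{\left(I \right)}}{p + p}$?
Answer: $\frac{1500625}{64} \approx 23447.0$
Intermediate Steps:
$N{\left(Q \right)} = 1 + Q$
$n{\left(p,I \right)} = \frac{1 + 2 I}{2 p}$ ($n{\left(p,I \right)} = \frac{I + \left(1 + I\right)}{p + p} = \frac{1 + 2 I}{2 p}$)
$\left(n{\left(12,10 \right)} - 154\right)^{2} = \left(\frac{\frac{1}{2} + 10}{12} - 154\right)^{2} = \left(\frac{1}{12} \cdot \frac{21}{2} - 154\right)^{2} = \left(\frac{7}{8} - 154\right)^{2} = \left(- \frac{1225}{8}\right)^{2} = \frac{1500625}{64}$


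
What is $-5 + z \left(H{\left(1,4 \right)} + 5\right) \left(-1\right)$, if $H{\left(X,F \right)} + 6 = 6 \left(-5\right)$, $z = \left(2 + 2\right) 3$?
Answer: $367$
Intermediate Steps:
$z = 12$ ($z = 4 \cdot 3 = 12$)
$H{\left(X,F \right)} = -36$ ($H{\left(X,F \right)} = -6 + 6 \left(-5\right) = -6 - 30 = -36$)
$-5 + z \left(H{\left(1,4 \right)} + 5\right) \left(-1\right) = -5 + 12 \left(-36 + 5\right) \left(-1\right) = -5 + 12 \left(\left(-31\right) \left(-1\right)\right) = -5 + 12 \cdot 31 = -5 + 372 = 367$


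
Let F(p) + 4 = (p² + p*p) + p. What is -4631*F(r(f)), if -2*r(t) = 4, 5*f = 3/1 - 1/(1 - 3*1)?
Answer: -9262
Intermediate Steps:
f = 7/10 (f = (3/1 - 1/(1 - 3*1))/5 = (3*1 - 1/(1 - 3))/5 = (3 - 1/(-2))/5 = (3 - 1*(-½))/5 = (3 + ½)/5 = (⅕)*(7/2) = 7/10 ≈ 0.70000)
r(t) = -2 (r(t) = -½*4 = -2)
F(p) = -4 + p + 2*p² (F(p) = -4 + ((p² + p*p) + p) = -4 + ((p² + p²) + p) = -4 + (2*p² + p) = -4 + (p + 2*p²) = -4 + p + 2*p²)
-4631*F(r(f)) = -4631*(-4 - 2 + 2*(-2)²) = -4631*(-4 - 2 + 2*4) = -4631*(-4 - 2 + 8) = -4631*2 = -9262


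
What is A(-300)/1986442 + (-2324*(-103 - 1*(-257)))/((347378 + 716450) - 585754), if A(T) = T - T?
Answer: -178948/239037 ≈ -0.74862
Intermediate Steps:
A(T) = 0
A(-300)/1986442 + (-2324*(-103 - 1*(-257)))/((347378 + 716450) - 585754) = 0/1986442 + (-2324*(-103 - 1*(-257)))/((347378 + 716450) - 585754) = 0*(1/1986442) + (-2324*(-103 + 257))/(1063828 - 585754) = 0 - 2324*154/478074 = 0 - 357896*1/478074 = 0 - 178948/239037 = -178948/239037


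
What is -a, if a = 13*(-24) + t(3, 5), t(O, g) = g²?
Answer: 287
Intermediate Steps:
a = -287 (a = 13*(-24) + 5² = -312 + 25 = -287)
-a = -1*(-287) = 287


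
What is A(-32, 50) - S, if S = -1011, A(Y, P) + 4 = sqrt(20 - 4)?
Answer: 1011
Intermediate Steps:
A(Y, P) = 0 (A(Y, P) = -4 + sqrt(20 - 4) = -4 + sqrt(16) = -4 + 4 = 0)
A(-32, 50) - S = 0 - 1*(-1011) = 0 + 1011 = 1011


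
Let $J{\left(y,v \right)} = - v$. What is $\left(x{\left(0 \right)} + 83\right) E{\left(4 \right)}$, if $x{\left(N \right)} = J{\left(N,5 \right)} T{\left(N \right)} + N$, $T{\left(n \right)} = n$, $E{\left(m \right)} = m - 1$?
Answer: $249$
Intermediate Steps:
$E{\left(m \right)} = -1 + m$
$x{\left(N \right)} = - 4 N$ ($x{\left(N \right)} = \left(-1\right) 5 N + N = - 5 N + N = - 4 N$)
$\left(x{\left(0 \right)} + 83\right) E{\left(4 \right)} = \left(\left(-4\right) 0 + 83\right) \left(-1 + 4\right) = \left(0 + 83\right) 3 = 83 \cdot 3 = 249$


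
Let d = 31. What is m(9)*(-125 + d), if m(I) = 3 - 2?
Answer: -94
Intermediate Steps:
m(I) = 1
m(9)*(-125 + d) = 1*(-125 + 31) = 1*(-94) = -94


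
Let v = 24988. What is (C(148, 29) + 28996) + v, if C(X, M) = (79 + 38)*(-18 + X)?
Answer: 69194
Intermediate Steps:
C(X, M) = -2106 + 117*X (C(X, M) = 117*(-18 + X) = -2106 + 117*X)
(C(148, 29) + 28996) + v = ((-2106 + 117*148) + 28996) + 24988 = ((-2106 + 17316) + 28996) + 24988 = (15210 + 28996) + 24988 = 44206 + 24988 = 69194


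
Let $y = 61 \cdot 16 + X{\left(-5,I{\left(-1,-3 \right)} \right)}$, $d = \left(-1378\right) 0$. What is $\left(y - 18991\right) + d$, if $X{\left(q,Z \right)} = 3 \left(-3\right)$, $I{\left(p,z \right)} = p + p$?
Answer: $-18024$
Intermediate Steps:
$d = 0$
$I{\left(p,z \right)} = 2 p$
$X{\left(q,Z \right)} = -9$
$y = 967$ ($y = 61 \cdot 16 - 9 = 976 - 9 = 967$)
$\left(y - 18991\right) + d = \left(967 - 18991\right) + 0 = -18024 + 0 = -18024$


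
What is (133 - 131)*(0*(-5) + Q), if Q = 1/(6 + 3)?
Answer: 2/9 ≈ 0.22222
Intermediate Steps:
Q = ⅑ (Q = 1/9 = ⅑ ≈ 0.11111)
(133 - 131)*(0*(-5) + Q) = (133 - 131)*(0*(-5) + ⅑) = 2*(0 + ⅑) = 2*(⅑) = 2/9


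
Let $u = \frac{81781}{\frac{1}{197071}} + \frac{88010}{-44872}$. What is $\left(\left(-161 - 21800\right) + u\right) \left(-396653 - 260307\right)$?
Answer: $- \frac{59388029134226292400}{5609} \approx -1.0588 \cdot 10^{16}$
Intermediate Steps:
$u = \frac{361593461142631}{22436}$ ($u = 81781 \frac{1}{\frac{1}{197071}} + 88010 \left(- \frac{1}{44872}\right) = 81781 \cdot 197071 - \frac{44005}{22436} = 16116663451 - \frac{44005}{22436} = \frac{361593461142631}{22436} \approx 1.6117 \cdot 10^{10}$)
$\left(\left(-161 - 21800\right) + u\right) \left(-396653 - 260307\right) = \left(\left(-161 - 21800\right) + \frac{361593461142631}{22436}\right) \left(-396653 - 260307\right) = \left(\left(-161 - 21800\right) + \frac{361593461142631}{22436}\right) \left(-656960\right) = \left(-21961 + \frac{361593461142631}{22436}\right) \left(-656960\right) = \frac{361592968425635}{22436} \left(-656960\right) = - \frac{59388029134226292400}{5609}$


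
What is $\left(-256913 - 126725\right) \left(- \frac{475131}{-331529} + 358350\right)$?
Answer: $- \frac{45577687626898278}{331529} \approx -1.3748 \cdot 10^{11}$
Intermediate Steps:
$\left(-256913 - 126725\right) \left(- \frac{475131}{-331529} + 358350\right) = - 383638 \left(\left(-475131\right) \left(- \frac{1}{331529}\right) + 358350\right) = - 383638 \left(\frac{475131}{331529} + 358350\right) = \left(-383638\right) \frac{118803892281}{331529} = - \frac{45577687626898278}{331529}$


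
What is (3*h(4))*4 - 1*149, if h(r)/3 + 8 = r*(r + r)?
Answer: 715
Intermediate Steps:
h(r) = -24 + 6*r² (h(r) = -24 + 3*(r*(r + r)) = -24 + 3*(r*(2*r)) = -24 + 3*(2*r²) = -24 + 6*r²)
(3*h(4))*4 - 1*149 = (3*(-24 + 6*4²))*4 - 1*149 = (3*(-24 + 6*16))*4 - 149 = (3*(-24 + 96))*4 - 149 = (3*72)*4 - 149 = 216*4 - 149 = 864 - 149 = 715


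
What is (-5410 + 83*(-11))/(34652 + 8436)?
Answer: -6323/43088 ≈ -0.14675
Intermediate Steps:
(-5410 + 83*(-11))/(34652 + 8436) = (-5410 - 913)/43088 = -6323*1/43088 = -6323/43088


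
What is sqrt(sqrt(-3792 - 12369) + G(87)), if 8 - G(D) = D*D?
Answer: sqrt(-7561 + I*sqrt(16161)) ≈ 0.731 + 86.957*I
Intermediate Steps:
G(D) = 8 - D**2 (G(D) = 8 - D*D = 8 - D**2)
sqrt(sqrt(-3792 - 12369) + G(87)) = sqrt(sqrt(-3792 - 12369) + (8 - 1*87**2)) = sqrt(sqrt(-16161) + (8 - 1*7569)) = sqrt(I*sqrt(16161) + (8 - 7569)) = sqrt(I*sqrt(16161) - 7561) = sqrt(-7561 + I*sqrt(16161))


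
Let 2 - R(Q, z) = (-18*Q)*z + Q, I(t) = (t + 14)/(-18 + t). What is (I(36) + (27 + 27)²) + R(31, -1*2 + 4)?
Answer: 36052/9 ≈ 4005.8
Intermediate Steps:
I(t) = (14 + t)/(-18 + t)
R(Q, z) = 2 - Q + 18*Q*z (R(Q, z) = 2 - ((-18*Q)*z + Q) = 2 - (-18*Q*z + Q) = 2 - (Q - 18*Q*z) = 2 + (-Q + 18*Q*z) = 2 - Q + 18*Q*z)
(I(36) + (27 + 27)²) + R(31, -1*2 + 4) = ((14 + 36)/(-18 + 36) + (27 + 27)²) + (2 - 1*31 + 18*31*(-1*2 + 4)) = (50/18 + 54²) + (2 - 31 + 18*31*(-2 + 4)) = ((1/18)*50 + 2916) + (2 - 31 + 18*31*2) = (25/9 + 2916) + (2 - 31 + 1116) = 26269/9 + 1087 = 36052/9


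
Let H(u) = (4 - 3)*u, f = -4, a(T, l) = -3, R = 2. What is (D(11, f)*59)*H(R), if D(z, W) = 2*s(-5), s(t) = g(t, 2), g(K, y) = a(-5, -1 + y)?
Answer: -708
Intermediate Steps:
g(K, y) = -3
s(t) = -3
D(z, W) = -6 (D(z, W) = 2*(-3) = -6)
H(u) = u (H(u) = 1*u = u)
(D(11, f)*59)*H(R) = -6*59*2 = -354*2 = -708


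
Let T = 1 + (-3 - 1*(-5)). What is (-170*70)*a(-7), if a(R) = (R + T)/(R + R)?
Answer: -3400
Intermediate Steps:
T = 3 (T = 1 + (-3 + 5) = 1 + 2 = 3)
a(R) = (3 + R)/(2*R) (a(R) = (R + 3)/(R + R) = (3 + R)/((2*R)) = (3 + R)*(1/(2*R)) = (3 + R)/(2*R))
(-170*70)*a(-7) = (-170*70)*((½)*(3 - 7)/(-7)) = -5950*(-1)*(-4)/7 = -11900*2/7 = -3400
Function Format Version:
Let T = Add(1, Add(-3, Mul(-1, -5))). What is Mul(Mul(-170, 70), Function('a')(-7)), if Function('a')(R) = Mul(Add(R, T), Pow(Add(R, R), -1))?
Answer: -3400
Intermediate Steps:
T = 3 (T = Add(1, Add(-3, 5)) = Add(1, 2) = 3)
Function('a')(R) = Mul(Rational(1, 2), Pow(R, -1), Add(3, R)) (Function('a')(R) = Mul(Add(R, 3), Pow(Add(R, R), -1)) = Mul(Add(3, R), Pow(Mul(2, R), -1)) = Mul(Add(3, R), Mul(Rational(1, 2), Pow(R, -1))) = Mul(Rational(1, 2), Pow(R, -1), Add(3, R)))
Mul(Mul(-170, 70), Function('a')(-7)) = Mul(Mul(-170, 70), Mul(Rational(1, 2), Pow(-7, -1), Add(3, -7))) = Mul(-11900, Mul(Rational(1, 2), Rational(-1, 7), -4)) = Mul(-11900, Rational(2, 7)) = -3400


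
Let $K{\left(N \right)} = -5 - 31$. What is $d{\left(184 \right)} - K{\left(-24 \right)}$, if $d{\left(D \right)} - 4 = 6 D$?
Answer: $1144$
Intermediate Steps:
$d{\left(D \right)} = 4 + 6 D$
$K{\left(N \right)} = -36$ ($K{\left(N \right)} = -5 - 31 = -36$)
$d{\left(184 \right)} - K{\left(-24 \right)} = \left(4 + 6 \cdot 184\right) - -36 = \left(4 + 1104\right) + 36 = 1108 + 36 = 1144$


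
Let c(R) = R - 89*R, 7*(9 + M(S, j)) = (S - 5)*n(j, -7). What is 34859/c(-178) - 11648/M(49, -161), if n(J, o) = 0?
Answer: 16615273/12816 ≈ 1296.4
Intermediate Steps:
M(S, j) = -9 (M(S, j) = -9 + ((S - 5)*0)/7 = -9 + ((-5 + S)*0)/7 = -9 + (⅐)*0 = -9 + 0 = -9)
c(R) = -88*R (c(R) = R - 89*R = -88*R)
34859/c(-178) - 11648/M(49, -161) = 34859/((-88*(-178))) - 11648/(-9) = 34859/15664 - 11648*(-⅑) = 34859*(1/15664) + 11648/9 = 3169/1424 + 11648/9 = 16615273/12816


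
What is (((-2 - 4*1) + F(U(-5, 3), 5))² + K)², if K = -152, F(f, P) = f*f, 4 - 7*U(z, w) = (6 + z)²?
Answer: 80501010529/5764801 ≈ 13964.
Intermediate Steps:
U(z, w) = 4/7 - (6 + z)²/7
F(f, P) = f²
(((-2 - 4*1) + F(U(-5, 3), 5))² + K)² = (((-2 - 4*1) + (4/7 - (6 - 5)²/7)²)² - 152)² = (((-2 - 4) + (4/7 - ⅐*1²)²)² - 152)² = ((-6 + (4/7 - ⅐*1)²)² - 152)² = ((-6 + (4/7 - ⅐)²)² - 152)² = ((-6 + (3/7)²)² - 152)² = ((-6 + 9/49)² - 152)² = ((-285/49)² - 152)² = (81225/2401 - 152)² = (-283727/2401)² = 80501010529/5764801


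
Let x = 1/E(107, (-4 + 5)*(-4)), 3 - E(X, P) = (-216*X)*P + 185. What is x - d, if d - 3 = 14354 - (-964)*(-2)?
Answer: -1151298271/92630 ≈ -12429.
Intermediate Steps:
d = 12429 (d = 3 + (14354 - (-964)*(-2)) = 3 + (14354 - 1*1928) = 3 + (14354 - 1928) = 3 + 12426 = 12429)
E(X, P) = -182 + 216*P*X (E(X, P) = 3 - ((-216*X)*P + 185) = 3 - (-216*P*X + 185) = 3 - (185 - 216*P*X) = 3 + (-185 + 216*P*X) = -182 + 216*P*X)
x = -1/92630 (x = 1/(-182 + 216*((-4 + 5)*(-4))*107) = 1/(-182 + 216*(1*(-4))*107) = 1/(-182 + 216*(-4)*107) = 1/(-182 - 92448) = 1/(-92630) = -1/92630 ≈ -1.0796e-5)
x - d = -1/92630 - 1*12429 = -1/92630 - 12429 = -1151298271/92630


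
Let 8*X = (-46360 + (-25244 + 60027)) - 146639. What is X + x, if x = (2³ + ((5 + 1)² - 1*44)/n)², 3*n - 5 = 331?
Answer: -3863971/196 ≈ -19714.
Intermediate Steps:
n = 112 (n = 5/3 + (⅓)*331 = 5/3 + 331/3 = 112)
X = -19777 (X = ((-46360 + (-25244 + 60027)) - 146639)/8 = ((-46360 + 34783) - 146639)/8 = (-11577 - 146639)/8 = (⅛)*(-158216) = -19777)
x = 12321/196 (x = (2³ + ((5 + 1)² - 1*44)/112)² = (8 + (6² - 44)*(1/112))² = (8 + (36 - 44)*(1/112))² = (8 - 8*1/112)² = (8 - 1/14)² = (111/14)² = 12321/196 ≈ 62.862)
X + x = -19777 + 12321/196 = -3863971/196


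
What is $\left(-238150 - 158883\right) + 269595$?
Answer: $-127438$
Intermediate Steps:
$\left(-238150 - 158883\right) + 269595 = -397033 + 269595 = -127438$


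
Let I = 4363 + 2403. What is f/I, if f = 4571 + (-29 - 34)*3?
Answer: 2191/3383 ≈ 0.64765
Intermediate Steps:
f = 4382 (f = 4571 - 63*3 = 4571 - 189 = 4382)
I = 6766
f/I = 4382/6766 = 4382*(1/6766) = 2191/3383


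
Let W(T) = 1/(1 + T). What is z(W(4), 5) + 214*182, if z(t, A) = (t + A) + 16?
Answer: 194846/5 ≈ 38969.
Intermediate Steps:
z(t, A) = 16 + A + t (z(t, A) = (A + t) + 16 = 16 + A + t)
z(W(4), 5) + 214*182 = (16 + 5 + 1/(1 + 4)) + 214*182 = (16 + 5 + 1/5) + 38948 = (16 + 5 + ⅕) + 38948 = 106/5 + 38948 = 194846/5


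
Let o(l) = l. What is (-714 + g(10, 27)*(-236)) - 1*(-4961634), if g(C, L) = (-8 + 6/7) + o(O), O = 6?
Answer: 34728328/7 ≈ 4.9612e+6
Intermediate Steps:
g(C, L) = -8/7 (g(C, L) = (-8 + 6/7) + 6 = -50/7 + 6 = -8/7)
(-714 + g(10, 27)*(-236)) - 1*(-4961634) = (-714 - 8/7*(-236)) - 1*(-4961634) = (-714 + 1888/7) + 4961634 = -3110/7 + 4961634 = 34728328/7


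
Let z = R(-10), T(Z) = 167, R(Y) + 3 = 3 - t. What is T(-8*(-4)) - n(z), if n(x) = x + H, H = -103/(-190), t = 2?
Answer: 32007/190 ≈ 168.46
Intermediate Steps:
H = 103/190 (H = -103*(-1/190) = 103/190 ≈ 0.54211)
R(Y) = -2 (R(Y) = -3 + (3 - 1*2) = -3 + (3 - 2) = -3 + 1 = -2)
z = -2
n(x) = 103/190 + x (n(x) = x + 103/190 = 103/190 + x)
T(-8*(-4)) - n(z) = 167 - (103/190 - 2) = 167 - 1*(-277/190) = 167 + 277/190 = 32007/190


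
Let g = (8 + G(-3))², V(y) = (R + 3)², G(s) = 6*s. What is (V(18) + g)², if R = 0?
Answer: 11881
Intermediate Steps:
V(y) = 9 (V(y) = (0 + 3)² = 3² = 9)
g = 100 (g = (8 + 6*(-3))² = (8 - 18)² = (-10)² = 100)
(V(18) + g)² = (9 + 100)² = 109² = 11881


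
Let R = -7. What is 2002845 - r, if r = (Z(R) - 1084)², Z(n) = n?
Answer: 812564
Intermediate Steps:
r = 1190281 (r = (-7 - 1084)² = (-1091)² = 1190281)
2002845 - r = 2002845 - 1*1190281 = 2002845 - 1190281 = 812564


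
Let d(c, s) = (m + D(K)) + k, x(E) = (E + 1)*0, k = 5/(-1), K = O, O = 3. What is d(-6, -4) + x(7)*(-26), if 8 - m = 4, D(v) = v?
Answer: 2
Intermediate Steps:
K = 3
k = -5 (k = 5*(-1) = -5)
m = 4 (m = 8 - 1*4 = 8 - 4 = 4)
x(E) = 0 (x(E) = (1 + E)*0 = 0)
d(c, s) = 2 (d(c, s) = (4 + 3) - 5 = 7 - 5 = 2)
d(-6, -4) + x(7)*(-26) = 2 + 0*(-26) = 2 + 0 = 2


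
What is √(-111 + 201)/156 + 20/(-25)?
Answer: -⅘ + √10/52 ≈ -0.73919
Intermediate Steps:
√(-111 + 201)/156 + 20/(-25) = √90*(1/156) + 20*(-1/25) = (3*√10)*(1/156) - ⅘ = √10/52 - ⅘ = -⅘ + √10/52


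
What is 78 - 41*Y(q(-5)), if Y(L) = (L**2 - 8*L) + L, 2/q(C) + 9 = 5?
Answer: -303/4 ≈ -75.750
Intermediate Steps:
q(C) = -1/2 (q(C) = 2/(-9 + 5) = 2/(-4) = 2*(-1/4) = -1/2)
Y(L) = L**2 - 7*L
78 - 41*Y(q(-5)) = 78 - (-41)*(-7 - 1/2)/2 = 78 - (-41)*(-15)/(2*2) = 78 - 41*15/4 = 78 - 615/4 = -303/4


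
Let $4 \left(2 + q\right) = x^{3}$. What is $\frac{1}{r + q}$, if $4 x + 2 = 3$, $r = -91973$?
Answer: $- \frac{256}{23545599} \approx -1.0873 \cdot 10^{-5}$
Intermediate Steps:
$x = \frac{1}{4}$ ($x = - \frac{1}{2} + \frac{1}{4} \cdot 3 = - \frac{1}{2} + \frac{3}{4} = \frac{1}{4} \approx 0.25$)
$q = - \frac{511}{256}$ ($q = -2 + \frac{1}{4 \cdot 64} = -2 + \frac{1}{4} \cdot \frac{1}{64} = -2 + \frac{1}{256} = - \frac{511}{256} \approx -1.9961$)
$\frac{1}{r + q} = \frac{1}{-91973 - \frac{511}{256}} = \frac{1}{- \frac{23545599}{256}} = - \frac{256}{23545599}$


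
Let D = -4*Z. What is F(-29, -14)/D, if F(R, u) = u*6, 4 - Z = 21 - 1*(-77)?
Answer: -21/94 ≈ -0.22340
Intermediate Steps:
Z = -94 (Z = 4 - (21 - 1*(-77)) = 4 - (21 + 77) = 4 - 1*98 = 4 - 98 = -94)
F(R, u) = 6*u
D = 376 (D = -4*(-94) = 376)
F(-29, -14)/D = (6*(-14))/376 = -84*1/376 = -21/94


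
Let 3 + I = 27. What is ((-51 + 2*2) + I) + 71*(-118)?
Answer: -8401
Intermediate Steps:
I = 24 (I = -3 + 27 = 24)
((-51 + 2*2) + I) + 71*(-118) = ((-51 + 2*2) + 24) + 71*(-118) = ((-51 + 4) + 24) - 8378 = (-47 + 24) - 8378 = -23 - 8378 = -8401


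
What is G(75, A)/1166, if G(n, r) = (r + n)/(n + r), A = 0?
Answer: 1/1166 ≈ 0.00085763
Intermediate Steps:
G(n, r) = 1 (G(n, r) = (n + r)/(n + r) = 1)
G(75, A)/1166 = 1/1166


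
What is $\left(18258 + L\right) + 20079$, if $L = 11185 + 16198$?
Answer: $65720$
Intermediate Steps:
$L = 27383$
$\left(18258 + L\right) + 20079 = \left(18258 + 27383\right) + 20079 = 45641 + 20079 = 65720$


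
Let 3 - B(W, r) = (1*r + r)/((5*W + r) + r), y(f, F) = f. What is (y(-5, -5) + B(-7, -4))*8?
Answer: -752/43 ≈ -17.488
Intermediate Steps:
B(W, r) = 3 - 2*r/(2*r + 5*W) (B(W, r) = 3 - (1*r + r)/((5*W + r) + r) = 3 - (r + r)/((r + 5*W) + r) = 3 - 2*r/(2*r + 5*W))
(y(-5, -5) + B(-7, -4))*8 = (-5 + (4*(-4) + 15*(-7))/(2*(-4) + 5*(-7)))*8 = (-5 + (-16 - 105)/(-8 - 35))*8 = (-5 - 121/(-43))*8 = (-5 - 1/43*(-121))*8 = (-5 + 121/43)*8 = -94/43*8 = -752/43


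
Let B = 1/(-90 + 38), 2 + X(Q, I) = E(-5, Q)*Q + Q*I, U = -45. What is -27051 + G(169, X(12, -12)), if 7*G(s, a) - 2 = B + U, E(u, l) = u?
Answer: -9848801/364 ≈ -27057.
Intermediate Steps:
X(Q, I) = -2 - 5*Q + I*Q (X(Q, I) = -2 + (-5*Q + Q*I) = -2 + (-5*Q + I*Q) = -2 - 5*Q + I*Q)
B = -1/52 (B = 1/(-52) = -1/52 ≈ -0.019231)
G(s, a) = -2237/364 (G(s, a) = 2/7 + (-1/52 - 45)/7 = 2/7 + (⅐)*(-2341/52) = 2/7 - 2341/364 = -2237/364)
-27051 + G(169, X(12, -12)) = -27051 - 2237/364 = -9848801/364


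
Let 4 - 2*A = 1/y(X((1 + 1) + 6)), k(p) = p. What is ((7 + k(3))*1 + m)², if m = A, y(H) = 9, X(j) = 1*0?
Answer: 46225/324 ≈ 142.67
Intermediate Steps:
X(j) = 0
A = 35/18 (A = 2 - ½/9 = 2 - ½*⅑ = 2 - 1/18 = 35/18 ≈ 1.9444)
m = 35/18 ≈ 1.9444
((7 + k(3))*1 + m)² = ((7 + 3)*1 + 35/18)² = (10*1 + 35/18)² = (10 + 35/18)² = (215/18)² = 46225/324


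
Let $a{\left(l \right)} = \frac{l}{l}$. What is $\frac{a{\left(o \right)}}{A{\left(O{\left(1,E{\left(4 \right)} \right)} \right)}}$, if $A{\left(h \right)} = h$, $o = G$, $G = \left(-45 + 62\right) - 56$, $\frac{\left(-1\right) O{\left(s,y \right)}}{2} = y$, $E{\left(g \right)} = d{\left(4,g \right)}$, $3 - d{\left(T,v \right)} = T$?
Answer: $\frac{1}{2} \approx 0.5$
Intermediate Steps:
$d{\left(T,v \right)} = 3 - T$
$E{\left(g \right)} = -1$ ($E{\left(g \right)} = 3 - 4 = -1$)
$O{\left(s,y \right)} = - 2 y$
$G = -39$ ($G = 17 - 56 = -39$)
$o = -39$
$a{\left(l \right)} = 1$
$\frac{a{\left(o \right)}}{A{\left(O{\left(1,E{\left(4 \right)} \right)} \right)}} = 1 \frac{1}{\left(-2\right) \left(-1\right)} = 1 \cdot \frac{1}{2} = \frac{1}{2}$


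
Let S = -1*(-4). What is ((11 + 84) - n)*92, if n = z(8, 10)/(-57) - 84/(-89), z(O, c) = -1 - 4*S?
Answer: 43758328/5073 ≈ 8625.7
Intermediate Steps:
S = 4
z(O, c) = -17 (z(O, c) = -1 - 4*4 = -1 - 16 = -17)
n = 6301/5073 (n = -17/(-57) - 84/(-89) = -17*(-1/57) - 84*(-1/89) = 17/57 + 84/89 = 6301/5073 ≈ 1.2421)
((11 + 84) - n)*92 = ((11 + 84) - 1*6301/5073)*92 = (95 - 6301/5073)*92 = (475634/5073)*92 = 43758328/5073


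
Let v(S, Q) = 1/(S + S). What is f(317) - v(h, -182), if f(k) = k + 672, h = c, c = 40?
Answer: 79119/80 ≈ 988.99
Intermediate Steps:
h = 40
f(k) = 672 + k
v(S, Q) = 1/(2*S)
f(317) - v(h, -182) = (672 + 317) - 1/(2*40) = 989 - 1/(2*40) = 989 - 1*1/80 = 989 - 1/80 = 79119/80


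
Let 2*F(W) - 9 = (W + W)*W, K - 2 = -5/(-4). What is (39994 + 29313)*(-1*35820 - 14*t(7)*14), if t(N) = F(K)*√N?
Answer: -2482576740 - 818446363*√7/4 ≈ -3.0239e+9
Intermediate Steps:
K = 13/4 (K = 2 - 5/(-4) = 2 - 5*(-¼) = 2 + 5/4 = 13/4 ≈ 3.2500)
F(W) = 9/2 + W² (F(W) = 9/2 + ((W + W)*W)/2 = 9/2 + ((2*W)*W)/2 = 9/2 + (2*W²)/2 = 9/2 + W²)
t(N) = 241*√N/16 (t(N) = (9/2 + (13/4)²)*√N = (9/2 + 169/16)*√N = 241*√N/16)
(39994 + 29313)*(-1*35820 - 14*t(7)*14) = (39994 + 29313)*(-1*35820 - 1687*√7/8*14) = 69307*(-35820 - 1687*√7/8*14) = 69307*(-35820 - 11809*√7/4) = -2482576740 - 818446363*√7/4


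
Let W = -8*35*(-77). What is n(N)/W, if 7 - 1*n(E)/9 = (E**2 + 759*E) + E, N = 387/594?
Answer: -2128237/10435040 ≈ -0.20395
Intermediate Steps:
N = 43/66 (N = 387*(1/594) = 43/66 ≈ 0.65152)
W = 21560 (W = -280*(-77) = 21560)
n(E) = 63 - 6840*E - 9*E**2 (n(E) = 63 - 9*((E**2 + 759*E) + E) = 63 - 9*(E**2 + 760*E) = 63 + (-6840*E - 9*E**2) = 63 - 6840*E - 9*E**2)
n(N)/W = (63 - 6840*43/66 - 9*(43/66)**2)/21560 = (63 - 49020/11 - 9*1849/4356)*(1/21560) = (63 - 49020/11 - 1849/484)*(1/21560) = -2128237/484*1/21560 = -2128237/10435040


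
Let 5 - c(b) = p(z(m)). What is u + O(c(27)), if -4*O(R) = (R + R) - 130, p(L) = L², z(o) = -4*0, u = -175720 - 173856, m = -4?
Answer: -349546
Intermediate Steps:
u = -349576
z(o) = 0
c(b) = 5 (c(b) = 5 - 1*0² = 5 - 1*0 = 5 + 0 = 5)
O(R) = 65/2 - R/2 (O(R) = -((R + R) - 130)/4 = -(2*R - 130)/4 = -(-130 + 2*R)/4 = 65/2 - R/2)
u + O(c(27)) = -349576 + (65/2 - ½*5) = -349576 + (65/2 - 5/2) = -349576 + 30 = -349546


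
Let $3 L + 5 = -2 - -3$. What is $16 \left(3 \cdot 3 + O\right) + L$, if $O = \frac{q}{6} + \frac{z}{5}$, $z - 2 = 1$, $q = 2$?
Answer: $\frac{788}{5} \approx 157.6$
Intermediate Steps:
$L = - \frac{4}{3}$ ($L = - \frac{5}{3} + \frac{-2 - -3}{3} = - \frac{5}{3} + \frac{-2 + 3}{3} = - \frac{5}{3} + \frac{1}{3} \cdot 1 = - \frac{5}{3} + \frac{1}{3} = - \frac{4}{3} \approx -1.3333$)
$z = 3$ ($z = 2 + 1 = 3$)
$O = \frac{14}{15}$ ($O = \frac{2}{6} + \frac{3}{5} = 2 \cdot \frac{1}{6} + 3 \cdot \frac{1}{5} = \frac{1}{3} + \frac{3}{5} = \frac{14}{15} \approx 0.93333$)
$16 \left(3 \cdot 3 + O\right) + L = 16 \left(3 \cdot 3 + \frac{14}{15}\right) - \frac{4}{3} = 16 \left(9 + \frac{14}{15}\right) - \frac{4}{3} = 16 \cdot \frac{149}{15} - \frac{4}{3} = \frac{2384}{15} - \frac{4}{3} = \frac{788}{5}$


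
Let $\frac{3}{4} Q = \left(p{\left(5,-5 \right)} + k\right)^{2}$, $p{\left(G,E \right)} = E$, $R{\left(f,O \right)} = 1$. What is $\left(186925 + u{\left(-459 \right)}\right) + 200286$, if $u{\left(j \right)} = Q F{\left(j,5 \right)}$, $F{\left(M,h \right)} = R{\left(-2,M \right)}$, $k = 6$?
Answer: $\frac{1161637}{3} \approx 3.8721 \cdot 10^{5}$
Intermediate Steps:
$F{\left(M,h \right)} = 1$
$Q = \frac{4}{3}$ ($Q = \frac{4 \left(-5 + 6\right)^{2}}{3} = \frac{4 \cdot 1^{2}}{3} = \frac{4}{3} \cdot 1 = \frac{4}{3} \approx 1.3333$)
$u{\left(j \right)} = \frac{4}{3}$ ($u{\left(j \right)} = \frac{4}{3} \cdot 1 = \frac{4}{3}$)
$\left(186925 + u{\left(-459 \right)}\right) + 200286 = \left(186925 + \frac{4}{3}\right) + 200286 = \frac{560779}{3} + 200286 = \frac{1161637}{3}$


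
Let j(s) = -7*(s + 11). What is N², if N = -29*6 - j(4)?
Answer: 4761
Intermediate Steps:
j(s) = -77 - 7*s (j(s) = -7*(11 + s) = -77 - 7*s)
N = -69 (N = -29*6 - (-77 - 7*4) = -174 - (-77 - 28) = -174 - 1*(-105) = -174 + 105 = -69)
N² = (-69)² = 4761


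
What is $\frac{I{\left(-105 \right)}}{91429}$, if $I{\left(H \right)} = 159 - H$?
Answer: $\frac{264}{91429} \approx 0.0028875$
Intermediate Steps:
$\frac{I{\left(-105 \right)}}{91429} = \frac{159 - -105}{91429} = \left(159 + 105\right) \frac{1}{91429} = 264 \cdot \frac{1}{91429} = \frac{264}{91429}$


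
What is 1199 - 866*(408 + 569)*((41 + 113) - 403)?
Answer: 210675617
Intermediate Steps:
1199 - 866*(408 + 569)*((41 + 113) - 403) = 1199 - 846082*(154 - 403) = 1199 - 846082*(-249) = 1199 - 866*(-243273) = 1199 + 210674418 = 210675617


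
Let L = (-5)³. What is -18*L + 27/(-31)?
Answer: 69723/31 ≈ 2249.1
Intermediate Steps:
L = -125
-18*L + 27/(-31) = -18*(-125) + 27/(-31) = 2250 + 27*(-1/31) = 2250 - 27/31 = 69723/31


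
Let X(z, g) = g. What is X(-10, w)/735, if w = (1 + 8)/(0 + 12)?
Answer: 1/980 ≈ 0.0010204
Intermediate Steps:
w = ¾ (w = 9/12 = 9*(1/12) = ¾ ≈ 0.75000)
X(-10, w)/735 = (¾)/735 = (¾)*(1/735) = 1/980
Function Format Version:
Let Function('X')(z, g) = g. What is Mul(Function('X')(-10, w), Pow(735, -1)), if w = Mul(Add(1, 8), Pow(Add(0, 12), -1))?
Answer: Rational(1, 980) ≈ 0.0010204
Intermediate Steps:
w = Rational(3, 4) (w = Mul(9, Pow(12, -1)) = Mul(9, Rational(1, 12)) = Rational(3, 4) ≈ 0.75000)
Mul(Function('X')(-10, w), Pow(735, -1)) = Mul(Rational(3, 4), Pow(735, -1)) = Mul(Rational(3, 4), Rational(1, 735)) = Rational(1, 980)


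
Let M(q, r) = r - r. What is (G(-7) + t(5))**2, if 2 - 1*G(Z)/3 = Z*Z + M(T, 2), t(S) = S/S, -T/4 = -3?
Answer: 19600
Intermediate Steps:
T = 12 (T = -4*(-3) = 12)
t(S) = 1
M(q, r) = 0
G(Z) = 6 - 3*Z**2 (G(Z) = 6 - 3*(Z*Z + 0) = 6 - 3*(Z**2 + 0) = 6 - 3*Z**2)
(G(-7) + t(5))**2 = ((6 - 3*(-7)**2) + 1)**2 = ((6 - 3*49) + 1)**2 = ((6 - 147) + 1)**2 = (-141 + 1)**2 = (-140)**2 = 19600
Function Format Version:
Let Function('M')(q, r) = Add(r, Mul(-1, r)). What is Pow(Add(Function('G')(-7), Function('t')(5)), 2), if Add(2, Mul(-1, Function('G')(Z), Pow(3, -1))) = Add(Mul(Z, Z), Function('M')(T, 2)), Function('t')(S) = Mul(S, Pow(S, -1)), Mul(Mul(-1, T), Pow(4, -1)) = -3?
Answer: 19600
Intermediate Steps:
T = 12 (T = Mul(-4, -3) = 12)
Function('t')(S) = 1
Function('M')(q, r) = 0
Function('G')(Z) = Add(6, Mul(-3, Pow(Z, 2))) (Function('G')(Z) = Add(6, Mul(-3, Add(Mul(Z, Z), 0))) = Add(6, Mul(-3, Add(Pow(Z, 2), 0))) = Add(6, Mul(-3, Pow(Z, 2))))
Pow(Add(Function('G')(-7), Function('t')(5)), 2) = Pow(Add(Add(6, Mul(-3, Pow(-7, 2))), 1), 2) = Pow(Add(Add(6, Mul(-3, 49)), 1), 2) = Pow(Add(Add(6, -147), 1), 2) = Pow(Add(-141, 1), 2) = Pow(-140, 2) = 19600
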